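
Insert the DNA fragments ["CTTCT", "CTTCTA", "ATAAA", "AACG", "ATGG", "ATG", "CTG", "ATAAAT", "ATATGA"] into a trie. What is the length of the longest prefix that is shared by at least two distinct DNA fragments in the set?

5

Equivalently: take the maximum, over all pairs, of their longest common prefix length.
e.g. "ATAAA" and "ATAAAT" share the prefix "ATAAA" of length 5; no pair shares a longer one.
Longest shared-prefix length: 5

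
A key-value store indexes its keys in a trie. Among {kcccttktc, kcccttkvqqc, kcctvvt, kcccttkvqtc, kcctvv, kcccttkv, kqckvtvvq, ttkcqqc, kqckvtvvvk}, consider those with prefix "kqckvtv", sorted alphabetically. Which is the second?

kqckvtvvvk

DFS of the "kqckvtv" subtree visits, in order: "kqckvtvvq", "kqckvtvvvk"
Position 2: kqckvtvvvk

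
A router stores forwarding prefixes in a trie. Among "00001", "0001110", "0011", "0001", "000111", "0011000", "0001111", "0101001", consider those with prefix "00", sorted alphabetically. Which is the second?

0001

Filter for "00…" and sort: "00001", "0001", "000111", "0001110", "0001111", "0011", "0011000"
Position 2: 0001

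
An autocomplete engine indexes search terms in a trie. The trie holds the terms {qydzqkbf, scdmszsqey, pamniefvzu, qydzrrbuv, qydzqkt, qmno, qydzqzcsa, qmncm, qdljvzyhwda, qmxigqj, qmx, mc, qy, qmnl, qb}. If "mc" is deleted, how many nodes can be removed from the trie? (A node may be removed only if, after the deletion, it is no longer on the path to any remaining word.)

2

After clearing the end-marker at "mc", prune upward until reaching a node still needed by another word.
No other word shares any prefix with "mc", so all 2 of its nodes go.
Nodes removed: 2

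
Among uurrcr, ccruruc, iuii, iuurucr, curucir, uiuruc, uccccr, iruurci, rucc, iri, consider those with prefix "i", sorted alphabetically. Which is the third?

Filter for "i…" and sort: "iri", "iruurci", "iuii", "iuurucr"
Position 3: iuii

iuii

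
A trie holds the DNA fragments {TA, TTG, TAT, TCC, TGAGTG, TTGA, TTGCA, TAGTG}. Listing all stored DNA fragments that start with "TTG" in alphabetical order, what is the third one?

TTGCA

Words with prefix "TTG", in lexicographic order: "TTG", "TTGA", "TTGCA"
Position 3: TTGCA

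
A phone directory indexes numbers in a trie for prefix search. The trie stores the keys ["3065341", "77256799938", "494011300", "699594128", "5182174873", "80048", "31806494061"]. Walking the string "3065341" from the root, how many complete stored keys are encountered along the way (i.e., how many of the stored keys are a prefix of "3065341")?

1

Check each prefix of "3065341" against the stored set — each match is an end-marker on the path.
Prefixes of the query that are stored words: "3065341"
Count: 1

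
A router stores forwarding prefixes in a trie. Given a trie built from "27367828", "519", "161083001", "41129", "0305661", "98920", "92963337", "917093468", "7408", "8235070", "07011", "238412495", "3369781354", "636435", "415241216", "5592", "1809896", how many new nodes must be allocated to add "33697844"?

"336978" is already a path in the trie; the remaining "44" must be added.
So 8 − 6 = 2 new nodes.

2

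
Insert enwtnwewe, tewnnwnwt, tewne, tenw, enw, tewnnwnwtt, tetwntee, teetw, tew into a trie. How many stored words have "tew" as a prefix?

Traverse to the node for "tew", then collect every word in that subtree.
Matches: "tew", "tewne", "tewnnwnwt", "tewnnwnwtt"
Count: 4

4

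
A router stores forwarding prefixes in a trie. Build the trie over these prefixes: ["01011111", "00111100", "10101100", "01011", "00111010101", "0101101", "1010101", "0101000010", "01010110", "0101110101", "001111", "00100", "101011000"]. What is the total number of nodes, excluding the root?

49

Insert word by word; a character creates a node only if that edge doesn't already exist:
  "01011111" → 8 new (0, 1, 0, 1, 1, 1, 1, 1)
  "00111100" → prefix "0" already present; 7 new (0, 1, 1, 1, 1, 0, 0)
  "10101100" → 8 new (1, 0, 1, 0, 1, 1, 0, 0)
  "01011" → prefix "01011" already present; 0 new (none)
  "00111010101" → prefix "00111" already present; 6 new (0, 1, 0, 1, 0, 1)
  "0101101" → prefix "01011" already present; 2 new (0, 1)
  "1010101" → prefix "10101" already present; 2 new (0, 1)
  "0101000010" → prefix "0101" already present; 6 new (0, 0, 0, 0, 1, 0)
  "01010110" → prefix "01010" already present; 3 new (1, 1, 0)
  "0101110101" → prefix "010111" already present; 4 new (0, 1, 0, 1)
  "001111" → prefix "001111" already present; 0 new (none)
  "00100" → prefix "001" already present; 2 new (0, 0)
  "101011000" → prefix "10101100" already present; 1 new (0)
Total nodes = 8 + 7 + 8 + 0 + 6 + 2 + 2 + 6 + 3 + 4 + 0 + 2 + 1 = 49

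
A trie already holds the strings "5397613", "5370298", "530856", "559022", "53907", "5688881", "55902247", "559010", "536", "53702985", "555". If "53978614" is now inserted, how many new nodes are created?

4

"5397" is already a path in the trie; the remaining "8614" must be added.
New nodes needed: |"53978614"| − 4 = 8 − 4 = 4.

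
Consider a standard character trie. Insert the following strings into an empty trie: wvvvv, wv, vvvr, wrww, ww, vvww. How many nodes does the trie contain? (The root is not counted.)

15

Count nodes per top-level branch (shared prefixes stored once):
  'v'-branch (vvvr, vvww): 6 nodes
  'w'-branch (wrww, wv, wvvvv, ww): 9 nodes
Sum: 15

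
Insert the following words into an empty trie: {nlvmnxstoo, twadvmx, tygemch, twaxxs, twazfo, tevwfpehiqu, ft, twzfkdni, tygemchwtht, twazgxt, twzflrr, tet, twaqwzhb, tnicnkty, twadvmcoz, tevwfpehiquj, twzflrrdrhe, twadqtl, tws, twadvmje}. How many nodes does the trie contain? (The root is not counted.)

84

Trace insertions, counting only characters that open a new branch:
  "nlvmnxstoo" → 10 new (n, l, v, m, n, x, s, t, o, o)
  "twadvmx" → 7 new (t, w, a, d, v, m, x)
  "tygemch" → prefix "t" already present; 6 new (y, g, e, m, c, h)
  "twaxxs" → prefix "twa" already present; 3 new (x, x, s)
  "twazfo" → prefix "twa" already present; 3 new (z, f, o)
  "tevwfpehiqu" → prefix "t" already present; 10 new (e, v, w, f, p, e, h, i, q, u)
  "ft" → 2 new (f, t)
  "twzfkdni" → prefix "tw" already present; 6 new (z, f, k, d, n, i)
  "tygemchwtht" → prefix "tygemch" already present; 4 new (w, t, h, t)
  "twazgxt" → prefix "twaz" already present; 3 new (g, x, t)
  "twzflrr" → prefix "twzf" already present; 3 new (l, r, r)
  "tet" → prefix "te" already present; 1 new (t)
  "twaqwzhb" → prefix "twa" already present; 5 new (q, w, z, h, b)
  "tnicnkty" → prefix "t" already present; 7 new (n, i, c, n, k, t, y)
  "twadvmcoz" → prefix "twadvm" already present; 3 new (c, o, z)
  "tevwfpehiquj" → prefix "tevwfpehiqu" already present; 1 new (j)
  "twzflrrdrhe" → prefix "twzflrr" already present; 4 new (d, r, h, e)
  "twadqtl" → prefix "twad" already present; 3 new (q, t, l)
  "tws" → prefix "tw" already present; 1 new (s)
  "twadvmje" → prefix "twadvm" already present; 2 new (j, e)
Total nodes = 10 + 7 + 6 + 3 + 3 + 10 + 2 + 6 + 4 + 3 + 3 + 1 + 5 + 7 + 3 + 1 + 4 + 3 + 1 + 2 = 84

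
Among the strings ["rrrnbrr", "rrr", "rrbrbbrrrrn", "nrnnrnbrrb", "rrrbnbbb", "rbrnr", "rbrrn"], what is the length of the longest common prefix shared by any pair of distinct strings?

3

Look for the deepest trie node that still has at least two words in its subtree.
"rbrnr" and "rbrrn" agree on "rbr" (3 characters) before diverging; nothing deeper is shared.
Longest shared-prefix length: 3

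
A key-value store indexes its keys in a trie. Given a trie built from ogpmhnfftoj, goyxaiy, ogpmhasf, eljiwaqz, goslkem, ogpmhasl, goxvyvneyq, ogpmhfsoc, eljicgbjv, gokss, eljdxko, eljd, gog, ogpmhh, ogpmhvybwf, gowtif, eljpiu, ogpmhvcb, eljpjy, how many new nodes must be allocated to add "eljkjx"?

"elj" is already a path in the trie; the remaining "kjx" must be added.
Each of the 3 remaining characters creates one node.

3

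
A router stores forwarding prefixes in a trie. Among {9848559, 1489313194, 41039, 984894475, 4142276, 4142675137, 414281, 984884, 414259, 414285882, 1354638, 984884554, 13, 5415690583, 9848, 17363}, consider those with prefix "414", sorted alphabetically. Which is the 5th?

414285882

Words with prefix "414", in lexicographic order: "4142276", "414259", "4142675137", "414281", "414285882"
The 5th is 414285882.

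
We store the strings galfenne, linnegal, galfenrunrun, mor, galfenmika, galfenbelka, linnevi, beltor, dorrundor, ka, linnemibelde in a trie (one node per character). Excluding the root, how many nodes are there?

60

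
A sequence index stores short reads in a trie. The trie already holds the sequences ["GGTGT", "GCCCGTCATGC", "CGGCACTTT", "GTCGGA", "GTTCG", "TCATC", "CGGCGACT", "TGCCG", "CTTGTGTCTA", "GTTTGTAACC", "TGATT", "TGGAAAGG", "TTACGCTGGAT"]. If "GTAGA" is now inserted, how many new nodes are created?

3

Walking "GTAGA" from the root, the first 2 characters ("GT") follow existing edges; "A" is the first miss.
Each of the 3 remaining characters creates one node.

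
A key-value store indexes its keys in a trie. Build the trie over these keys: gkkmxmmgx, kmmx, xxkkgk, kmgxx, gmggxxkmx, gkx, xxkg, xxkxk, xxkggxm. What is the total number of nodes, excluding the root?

37

Trie structure (* marks end of a word):
(root)
├─ g
│  ├─ k
│  │  ├─ k
│  │  │  └─ m
│  │  │     └─ x
│  │  │        └─ m
│  │  │           └─ m
│  │  │              └─ g
│  │  │                 └─ x *
│  │  └─ x *
│  └─ m
│     └─ g
│        └─ g
│           └─ x
│              └─ x
│                 └─ k
│                    └─ m
│                       └─ x *
├─ k
│  └─ m
│     ├─ g
│     │  └─ x
│     │     └─ x *
│     └─ m
│        └─ x *
└─ x
   └─ x
      └─ k
         ├─ g *
         │  └─ g
         │     └─ x
         │        └─ m *
         ├─ k
         │  └─ g
         │     └─ k *
         └─ x
            └─ k *
Counting every labelled node above: 37.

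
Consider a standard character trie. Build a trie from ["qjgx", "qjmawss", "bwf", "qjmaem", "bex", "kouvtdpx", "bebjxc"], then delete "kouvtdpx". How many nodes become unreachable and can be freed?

After clearing the end-marker at "kouvtdpx", prune upward until reaching a node still needed by another word.
No other word shares any prefix with "kouvtdpx", so all 8 of its nodes go.
Nodes removed: 8

8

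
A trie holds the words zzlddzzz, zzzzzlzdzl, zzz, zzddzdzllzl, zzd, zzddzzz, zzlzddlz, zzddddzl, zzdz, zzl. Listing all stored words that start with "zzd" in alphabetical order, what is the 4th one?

Words with prefix "zzd", in lexicographic order: "zzd", "zzddddzl", "zzddzdzllzl", "zzddzzz", "zzdz"
Position 4: zzddzzz

zzddzzz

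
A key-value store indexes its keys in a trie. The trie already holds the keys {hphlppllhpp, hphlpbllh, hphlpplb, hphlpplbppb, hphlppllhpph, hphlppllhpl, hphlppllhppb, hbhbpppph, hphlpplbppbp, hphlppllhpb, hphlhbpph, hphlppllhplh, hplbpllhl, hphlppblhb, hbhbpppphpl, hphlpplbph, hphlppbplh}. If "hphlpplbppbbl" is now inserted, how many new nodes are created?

2

The longest prefix of "hphlpplbppbbl" already in the trie is "hphlpplbppb" (length 11).
So 13 − 11 = 2 new nodes.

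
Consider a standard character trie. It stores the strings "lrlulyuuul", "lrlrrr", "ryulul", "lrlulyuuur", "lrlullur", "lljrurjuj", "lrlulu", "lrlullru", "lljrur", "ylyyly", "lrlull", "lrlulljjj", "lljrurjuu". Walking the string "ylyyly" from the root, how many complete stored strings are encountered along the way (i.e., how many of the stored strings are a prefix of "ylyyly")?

1

Traverse "ylyyly" character by character; count nodes along the way that are marked as word ends.
Prefixes of the query that are stored words: "ylyyly"
Count: 1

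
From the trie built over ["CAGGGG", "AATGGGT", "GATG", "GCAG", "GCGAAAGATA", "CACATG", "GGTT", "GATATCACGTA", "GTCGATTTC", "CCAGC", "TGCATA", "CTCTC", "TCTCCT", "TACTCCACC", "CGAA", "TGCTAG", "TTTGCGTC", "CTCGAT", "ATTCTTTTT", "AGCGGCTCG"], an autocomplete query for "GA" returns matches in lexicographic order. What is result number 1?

GATATCACGTA

Filter for "GA…" and sort: "GATATCACGTA", "GATG"
Position 1: GATATCACGTA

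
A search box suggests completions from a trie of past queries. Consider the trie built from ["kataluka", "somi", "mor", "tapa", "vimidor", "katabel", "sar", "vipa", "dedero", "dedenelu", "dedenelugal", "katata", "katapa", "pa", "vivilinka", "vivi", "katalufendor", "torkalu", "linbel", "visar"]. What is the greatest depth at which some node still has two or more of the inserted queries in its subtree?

Look for the deepest trie node that still has at least two words in its subtree.
"dedenelu" and "dedenelugal" agree on "dedenelu" (8 characters) before diverging; nothing deeper is shared.
Longest shared-prefix length: 8

8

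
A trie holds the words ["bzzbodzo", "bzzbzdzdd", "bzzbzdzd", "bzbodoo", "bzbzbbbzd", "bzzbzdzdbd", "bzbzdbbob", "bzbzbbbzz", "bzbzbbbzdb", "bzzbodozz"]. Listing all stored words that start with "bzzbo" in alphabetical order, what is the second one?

Filter for "bzzbo…" and sort: "bzzbodozz", "bzzbodzo"
The 2nd is bzzbodzo.

bzzbodzo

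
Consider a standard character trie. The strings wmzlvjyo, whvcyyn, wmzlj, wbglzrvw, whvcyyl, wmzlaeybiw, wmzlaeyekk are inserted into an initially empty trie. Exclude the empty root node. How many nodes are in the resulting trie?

32

Trie structure (* marks end of a word):
(root)
└─ w
   ├─ b
   │  └─ g
   │     └─ l
   │        └─ z
   │           └─ r
   │              └─ v
   │                 └─ w *
   ├─ h
   │  └─ v
   │     └─ c
   │        └─ y
   │           └─ y
   │              ├─ l *
   │              └─ n *
   └─ m
      └─ z
         └─ l
            ├─ a
            │  └─ e
            │     └─ y
            │        ├─ b
            │        │  └─ i
            │        │     └─ w *
            │        └─ e
            │           └─ k
            │              └─ k *
            ├─ j *
            └─ v
               └─ j
                  └─ y
                     └─ o *
Counting every labelled node above: 32.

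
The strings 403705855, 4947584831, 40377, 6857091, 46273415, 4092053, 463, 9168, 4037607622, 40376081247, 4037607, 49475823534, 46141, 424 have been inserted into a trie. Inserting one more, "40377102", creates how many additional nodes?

3

Walking "40377102" from the root, the first 5 characters ("40377") follow existing edges; "1" is the first miss.
New nodes needed: |"40377102"| − 5 = 8 − 5 = 3.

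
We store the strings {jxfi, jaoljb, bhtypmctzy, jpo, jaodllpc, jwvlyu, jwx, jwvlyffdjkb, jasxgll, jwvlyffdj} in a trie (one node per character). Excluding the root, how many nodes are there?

Count nodes per top-level branch (shared prefixes stored once):
  'b'-branch (bhtypmctzy): 10 nodes
  'j'-branch (jaodllpc, jaoljb, jasxgll, jpo, jwvlyffdj, jwvlyffdjkb, jwvlyu, jwx, jxfi): 33 nodes
Sum: 43

43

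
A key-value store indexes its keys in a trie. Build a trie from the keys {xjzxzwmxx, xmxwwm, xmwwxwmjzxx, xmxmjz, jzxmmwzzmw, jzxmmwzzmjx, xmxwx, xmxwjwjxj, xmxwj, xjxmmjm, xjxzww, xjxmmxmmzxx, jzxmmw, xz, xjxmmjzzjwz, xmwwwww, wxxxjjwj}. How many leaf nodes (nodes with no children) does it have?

A leaf is a node with no children — equivalently, the end of a word that is not a proper prefix of any other stored word.
Those words: "jzxmmwzzmjx", "jzxmmwzzmw", "wxxxjjwj", "xjxmmjm", "xjxmmjzzjwz", "xjxmmxmmzxx", "xjxzww", "xjzxzwmxx", "xmwwwww", "xmwwxwmjzxx", "xmxmjz", "xmxwjwjxj", "xmxwwm", "xmxwx", "xz"
Leaf count: 15

15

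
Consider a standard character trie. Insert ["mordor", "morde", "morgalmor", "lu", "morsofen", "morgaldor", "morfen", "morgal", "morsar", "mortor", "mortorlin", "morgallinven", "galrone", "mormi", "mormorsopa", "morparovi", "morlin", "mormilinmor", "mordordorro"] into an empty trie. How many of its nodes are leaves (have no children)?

15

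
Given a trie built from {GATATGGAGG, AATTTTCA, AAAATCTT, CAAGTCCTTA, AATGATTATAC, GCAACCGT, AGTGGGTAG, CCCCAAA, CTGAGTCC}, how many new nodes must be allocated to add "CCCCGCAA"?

"CCCC" is already a path in the trie; the remaining "GCAA" must be added.
New nodes needed: |"CCCCGCAA"| − 4 = 8 − 4 = 4.

4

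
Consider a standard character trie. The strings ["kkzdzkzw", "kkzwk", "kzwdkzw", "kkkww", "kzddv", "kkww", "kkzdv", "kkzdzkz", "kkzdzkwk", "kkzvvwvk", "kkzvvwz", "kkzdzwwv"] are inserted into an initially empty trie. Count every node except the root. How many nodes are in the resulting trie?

36

For each word, the new-node count is its length minus the longest prefix already in the trie:
  "kkzdzkzw" → 8 new (k, k, z, d, z, k, z, w)
  "kkzwk" → prefix "kkz" already present; 2 new (w, k)
  "kzwdkzw" → prefix "k" already present; 6 new (z, w, d, k, z, w)
  "kkkww" → prefix "kk" already present; 3 new (k, w, w)
  "kzddv" → prefix "kz" already present; 3 new (d, d, v)
  "kkww" → prefix "kk" already present; 2 new (w, w)
  "kkzdv" → prefix "kkzd" already present; 1 new (v)
  "kkzdzkz" → prefix "kkzdzkz" already present; 0 new (none)
  "kkzdzkwk" → prefix "kkzdzk" already present; 2 new (w, k)
  "kkzvvwvk" → prefix "kkz" already present; 5 new (v, v, w, v, k)
  "kkzvvwz" → prefix "kkzvvw" already present; 1 new (z)
  "kkzdzwwv" → prefix "kkzdz" already present; 3 new (w, w, v)
Total nodes = 8 + 2 + 6 + 3 + 3 + 2 + 1 + 0 + 2 + 5 + 1 + 3 = 36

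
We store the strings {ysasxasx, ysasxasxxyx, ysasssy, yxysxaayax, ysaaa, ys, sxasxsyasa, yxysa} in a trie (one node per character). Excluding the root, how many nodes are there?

Count nodes per top-level branch (shared prefixes stored once):
  's'-branch (sxasxsyasa): 10 nodes
  'y'-branch (ys, ysaaa, ysasssy, ysasxasx, ysasxasxxyx, yxysa, yxysxaayax): 26 nodes
Sum: 36

36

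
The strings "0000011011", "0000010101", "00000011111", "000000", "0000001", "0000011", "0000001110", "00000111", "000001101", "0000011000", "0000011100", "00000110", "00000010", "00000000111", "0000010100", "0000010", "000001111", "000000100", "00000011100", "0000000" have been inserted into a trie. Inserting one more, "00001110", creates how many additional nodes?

4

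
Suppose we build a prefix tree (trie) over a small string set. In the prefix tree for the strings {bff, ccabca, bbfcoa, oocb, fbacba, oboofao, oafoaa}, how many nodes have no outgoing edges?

7

Leaves are exactly the stored words that no other stored word extends.
Those words: "bbfcoa", "bff", "ccabca", "fbacba", "oafoaa", "oboofao", "oocb"
Leaf count: 7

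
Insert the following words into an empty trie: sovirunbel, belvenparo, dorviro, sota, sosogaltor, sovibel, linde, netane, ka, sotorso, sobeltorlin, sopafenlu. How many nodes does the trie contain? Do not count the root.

73

Trace insertions, counting only characters that open a new branch:
  "sovirunbel" → 10 new (s, o, v, i, r, u, n, b, e, l)
  "belvenparo" → 10 new (b, e, l, v, e, n, p, a, r, o)
  "dorviro" → 7 new (d, o, r, v, i, r, o)
  "sota" → prefix "so" already present; 2 new (t, a)
  "sosogaltor" → prefix "so" already present; 8 new (s, o, g, a, l, t, o, r)
  "sovibel" → prefix "sovi" already present; 3 new (b, e, l)
  "linde" → 5 new (l, i, n, d, e)
  "netane" → 6 new (n, e, t, a, n, e)
  "ka" → 2 new (k, a)
  "sotorso" → prefix "sot" already present; 4 new (o, r, s, o)
  "sobeltorlin" → prefix "so" already present; 9 new (b, e, l, t, o, r, l, i, n)
  "sopafenlu" → prefix "so" already present; 7 new (p, a, f, e, n, l, u)
Total nodes = 10 + 10 + 7 + 2 + 8 + 3 + 5 + 6 + 2 + 4 + 9 + 7 = 73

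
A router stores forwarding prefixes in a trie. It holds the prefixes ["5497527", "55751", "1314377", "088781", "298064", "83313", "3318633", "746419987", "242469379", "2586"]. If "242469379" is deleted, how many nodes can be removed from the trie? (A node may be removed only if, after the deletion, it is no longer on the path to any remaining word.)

8

After clearing the end-marker at "242469379", prune upward until reaching a node still needed by another word.
The suffix "42469379" (8 nodes) is used only by "242469379"; the node for "2" still has the child "9", so pruning stops there.
Nodes removed: 8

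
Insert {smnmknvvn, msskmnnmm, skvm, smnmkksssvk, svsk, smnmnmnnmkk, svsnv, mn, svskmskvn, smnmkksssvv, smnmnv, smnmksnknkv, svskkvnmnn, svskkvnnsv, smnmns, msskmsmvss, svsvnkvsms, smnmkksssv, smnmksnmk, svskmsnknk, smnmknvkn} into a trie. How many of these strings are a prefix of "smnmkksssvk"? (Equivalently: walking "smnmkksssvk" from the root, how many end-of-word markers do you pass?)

2

Walk "smnmkksssvk" from the root; an end-of-word marker is hit whenever a stored word is a prefix of "smnmkksssvk".
Prefixes of the query that are stored words: "smnmkksssv", "smnmkksssvk"
Count: 2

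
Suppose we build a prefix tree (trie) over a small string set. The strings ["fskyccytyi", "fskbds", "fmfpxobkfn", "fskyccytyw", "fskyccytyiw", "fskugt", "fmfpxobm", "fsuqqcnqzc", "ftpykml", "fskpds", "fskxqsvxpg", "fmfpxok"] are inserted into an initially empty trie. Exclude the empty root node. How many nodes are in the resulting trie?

Insert word by word; a character creates a node only if that edge doesn't already exist:
  "fskyccytyi" → 10 new (f, s, k, y, c, c, y, t, y, i)
  "fskbds" → prefix "fsk" already present; 3 new (b, d, s)
  "fmfpxobkfn" → prefix "f" already present; 9 new (m, f, p, x, o, b, k, f, n)
  "fskyccytyw" → prefix "fskyccyty" already present; 1 new (w)
  "fskyccytyiw" → prefix "fskyccytyi" already present; 1 new (w)
  "fskugt" → prefix "fsk" already present; 3 new (u, g, t)
  "fmfpxobm" → prefix "fmfpxob" already present; 1 new (m)
  "fsuqqcnqzc" → prefix "fs" already present; 8 new (u, q, q, c, n, q, z, c)
  "ftpykml" → prefix "f" already present; 6 new (t, p, y, k, m, l)
  "fskpds" → prefix "fsk" already present; 3 new (p, d, s)
  "fskxqsvxpg" → prefix "fsk" already present; 7 new (x, q, s, v, x, p, g)
  "fmfpxok" → prefix "fmfpxo" already present; 1 new (k)
Total nodes = 10 + 3 + 9 + 1 + 1 + 3 + 1 + 8 + 6 + 3 + 7 + 1 = 53

53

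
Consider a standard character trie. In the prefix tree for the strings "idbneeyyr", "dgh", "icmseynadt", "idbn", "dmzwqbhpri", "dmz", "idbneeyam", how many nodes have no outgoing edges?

5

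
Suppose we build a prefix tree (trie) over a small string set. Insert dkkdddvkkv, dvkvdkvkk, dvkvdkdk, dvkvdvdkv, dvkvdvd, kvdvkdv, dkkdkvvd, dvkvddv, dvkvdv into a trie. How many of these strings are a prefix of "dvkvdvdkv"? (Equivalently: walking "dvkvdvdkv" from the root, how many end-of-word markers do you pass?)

Check each prefix of "dvkvdvdkv" against the stored set — each match is an end-marker on the path.
Prefixes of the query that are stored words: "dvkvdv", "dvkvdvd", "dvkvdvdkv"
Count: 3

3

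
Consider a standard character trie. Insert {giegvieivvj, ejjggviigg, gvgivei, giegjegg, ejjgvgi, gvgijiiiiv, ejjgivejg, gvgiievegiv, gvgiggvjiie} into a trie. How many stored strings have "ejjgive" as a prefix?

Filter for entries beginning with "ejjgive":
Matches: "ejjgivejg"
Count: 1

1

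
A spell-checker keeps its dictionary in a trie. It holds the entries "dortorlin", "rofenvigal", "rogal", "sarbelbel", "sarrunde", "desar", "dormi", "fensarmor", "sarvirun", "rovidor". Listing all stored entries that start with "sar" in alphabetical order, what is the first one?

sarbelbel

Words with prefix "sar", in lexicographic order: "sarbelbel", "sarrunde", "sarvirun"
The 1st is sarbelbel.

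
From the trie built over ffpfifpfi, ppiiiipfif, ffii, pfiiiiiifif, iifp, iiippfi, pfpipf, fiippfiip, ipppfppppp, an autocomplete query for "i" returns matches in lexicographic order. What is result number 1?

DFS of the "i" subtree visits, in order: "iifp", "iiippfi", "ipppfppppp"
The 1st is iifp.

iifp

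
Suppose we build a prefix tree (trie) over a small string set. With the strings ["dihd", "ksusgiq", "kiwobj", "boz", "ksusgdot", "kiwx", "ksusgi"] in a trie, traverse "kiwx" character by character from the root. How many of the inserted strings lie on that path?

1

Traverse "kiwx" character by character; count nodes along the way that are marked as word ends.
Prefixes of the query that are stored words: "kiwx"
Count: 1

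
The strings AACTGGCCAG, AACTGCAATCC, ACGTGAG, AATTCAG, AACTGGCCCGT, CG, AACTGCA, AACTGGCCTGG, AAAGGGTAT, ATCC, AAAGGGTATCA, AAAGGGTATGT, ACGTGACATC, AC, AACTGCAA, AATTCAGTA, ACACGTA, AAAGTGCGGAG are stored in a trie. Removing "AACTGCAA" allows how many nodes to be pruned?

0

Walk "AACTGCAA" from the leaf back toward the root, removing each node that no remaining word uses.
Every node on "AACTGCAA" is still needed (e.g. by "AACTGCAATCC"), so nothing is freed.
Nodes removed: 0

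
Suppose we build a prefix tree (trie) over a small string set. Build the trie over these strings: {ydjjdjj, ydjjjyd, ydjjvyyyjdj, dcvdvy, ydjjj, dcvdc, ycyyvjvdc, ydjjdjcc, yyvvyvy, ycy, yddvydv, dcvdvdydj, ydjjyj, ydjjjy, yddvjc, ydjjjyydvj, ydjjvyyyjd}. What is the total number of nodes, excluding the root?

Trace insertions, counting only characters that open a new branch:
  "ydjjdjj" → 7 new (y, d, j, j, d, j, j)
  "ydjjjyd" → prefix "ydjj" already present; 3 new (j, y, d)
  "ydjjvyyyjdj" → prefix "ydjj" already present; 7 new (v, y, y, y, j, d, j)
  "dcvdvy" → 6 new (d, c, v, d, v, y)
  "ydjjj" → prefix "ydjjj" already present; 0 new (none)
  "dcvdc" → prefix "dcvd" already present; 1 new (c)
  "ycyyvjvdc" → prefix "y" already present; 8 new (c, y, y, v, j, v, d, c)
  "ydjjdjcc" → prefix "ydjjdj" already present; 2 new (c, c)
  "yyvvyvy" → prefix "y" already present; 6 new (y, v, v, y, v, y)
  "ycy" → prefix "ycy" already present; 0 new (none)
  "yddvydv" → prefix "yd" already present; 5 new (d, v, y, d, v)
  "dcvdvdydj" → prefix "dcvdv" already present; 4 new (d, y, d, j)
  "ydjjyj" → prefix "ydjj" already present; 2 new (y, j)
  "ydjjjy" → prefix "ydjjjy" already present; 0 new (none)
  "yddvjc" → prefix "yddv" already present; 2 new (j, c)
  "ydjjjyydvj" → prefix "ydjjjy" already present; 4 new (y, d, v, j)
  "ydjjvyyyjd" → prefix "ydjjvyyyjd" already present; 0 new (none)
Total nodes = 7 + 3 + 7 + 6 + 0 + 1 + 8 + 2 + 6 + 0 + 5 + 4 + 2 + 0 + 2 + 4 + 0 = 57

57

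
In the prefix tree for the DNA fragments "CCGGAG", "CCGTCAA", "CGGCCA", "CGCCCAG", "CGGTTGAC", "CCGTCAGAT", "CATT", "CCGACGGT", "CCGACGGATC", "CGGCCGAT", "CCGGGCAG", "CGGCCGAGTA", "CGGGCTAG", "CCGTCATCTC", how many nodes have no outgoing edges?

Leaves are exactly the stored words that no other stored word extends.
Those words: "CATT", "CCGACGGATC", "CCGACGGT", "CCGGAG", "CCGGGCAG", "CCGTCAA", "CCGTCAGAT", "CCGTCATCTC", "CGCCCAG", "CGGCCA", "CGGCCGAGTA", "CGGCCGAT", "CGGGCTAG", "CGGTTGAC"
Leaf count: 14

14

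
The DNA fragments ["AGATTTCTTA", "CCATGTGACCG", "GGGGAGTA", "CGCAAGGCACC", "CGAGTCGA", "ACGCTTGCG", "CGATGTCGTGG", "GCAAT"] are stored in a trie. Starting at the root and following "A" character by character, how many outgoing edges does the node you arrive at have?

2

The children of the "A" node are the distinct next characters among strings starting with "A".
Distinct next characters after "A": C, G.
That node has 2 child edges.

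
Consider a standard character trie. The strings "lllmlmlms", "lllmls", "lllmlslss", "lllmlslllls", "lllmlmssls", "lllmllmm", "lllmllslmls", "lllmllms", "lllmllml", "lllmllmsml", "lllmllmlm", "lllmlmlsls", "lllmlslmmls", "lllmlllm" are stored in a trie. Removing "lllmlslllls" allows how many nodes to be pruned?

4

After clearing the end-marker at "lllmlslllls", prune upward until reaching a node still needed by another word.
The suffix "llls" (4 nodes) is used only by "lllmlslllls"; the node for "lllmlsl" still has the child "s", so pruning stops there.
Nodes removed: 4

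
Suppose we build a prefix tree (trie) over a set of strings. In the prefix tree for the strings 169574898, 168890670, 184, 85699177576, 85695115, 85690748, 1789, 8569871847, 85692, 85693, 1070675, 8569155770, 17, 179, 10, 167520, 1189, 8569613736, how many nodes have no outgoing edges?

A leaf is a node with no children — equivalently, the end of a word that is not a proper prefix of any other stored word.
Those words: "1070675", "1189", "167520", "168890670", "169574898", "1789", "179", "184", "85690748", "8569155770", "85692", "85693", "85695115", "8569613736", "8569871847", "85699177576"
Leaf count: 16

16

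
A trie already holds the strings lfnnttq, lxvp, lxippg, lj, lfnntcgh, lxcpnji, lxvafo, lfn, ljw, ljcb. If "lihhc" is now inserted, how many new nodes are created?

4

Walking "lihhc" from the root, the first 1 characters ("l") follow existing edges; "i" is the first miss.
New nodes needed: |"lihhc"| − 1 = 5 − 1 = 4.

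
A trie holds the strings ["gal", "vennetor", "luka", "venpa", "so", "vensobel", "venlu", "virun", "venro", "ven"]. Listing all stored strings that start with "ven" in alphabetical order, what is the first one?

ven

Words with prefix "ven", in lexicographic order: "ven", "venlu", "vennetor", "venpa", "venro", "vensobel"
Position 1: ven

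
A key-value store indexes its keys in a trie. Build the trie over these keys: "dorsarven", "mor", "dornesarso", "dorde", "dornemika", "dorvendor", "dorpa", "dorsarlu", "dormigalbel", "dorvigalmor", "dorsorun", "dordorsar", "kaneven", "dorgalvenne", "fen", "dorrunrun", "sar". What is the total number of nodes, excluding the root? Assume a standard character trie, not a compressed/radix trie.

86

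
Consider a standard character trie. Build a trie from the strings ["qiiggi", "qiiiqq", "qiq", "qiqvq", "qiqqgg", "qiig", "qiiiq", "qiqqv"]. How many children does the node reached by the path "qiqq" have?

2

Follow the path "qiqq" to its node, then look at its outgoing edges.
Distinct next characters after "qiqq": g, v.
That node has 2 child edges.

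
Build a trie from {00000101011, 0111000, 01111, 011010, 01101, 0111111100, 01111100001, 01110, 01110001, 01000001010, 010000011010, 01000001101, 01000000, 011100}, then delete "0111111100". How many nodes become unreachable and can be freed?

Walk "0111111100" from the leaf back toward the root, removing each node that no remaining word uses.
The suffix "1100" (4 nodes) is used only by "0111111100"; the node for "011111" still has the child "0", so pruning stops there.
Nodes removed: 4

4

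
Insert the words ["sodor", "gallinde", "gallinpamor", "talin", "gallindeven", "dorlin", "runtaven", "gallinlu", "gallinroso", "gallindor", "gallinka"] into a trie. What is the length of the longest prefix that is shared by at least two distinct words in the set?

The deepest shared node is where two words last agree before diverging.
"gallinde" and "gallindeven" agree on "gallinde" (8 characters) before diverging; nothing deeper is shared.
Longest shared-prefix length: 8

8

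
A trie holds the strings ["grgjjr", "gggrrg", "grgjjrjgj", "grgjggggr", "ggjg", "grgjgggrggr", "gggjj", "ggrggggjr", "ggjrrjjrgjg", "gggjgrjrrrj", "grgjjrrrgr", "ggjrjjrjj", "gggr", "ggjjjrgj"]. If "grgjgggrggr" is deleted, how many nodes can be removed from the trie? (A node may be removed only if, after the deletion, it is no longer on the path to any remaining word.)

4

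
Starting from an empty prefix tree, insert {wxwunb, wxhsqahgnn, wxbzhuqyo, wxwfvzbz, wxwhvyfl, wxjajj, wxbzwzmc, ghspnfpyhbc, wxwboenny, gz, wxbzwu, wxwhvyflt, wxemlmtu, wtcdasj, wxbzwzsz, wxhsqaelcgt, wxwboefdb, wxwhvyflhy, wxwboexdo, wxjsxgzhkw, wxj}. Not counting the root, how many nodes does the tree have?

For each word, the new-node count is its length minus the longest prefix already in the trie:
  "wxwunb" → 6 new (w, x, w, u, n, b)
  "wxhsqahgnn" → prefix "wx" already present; 8 new (h, s, q, a, h, g, n, n)
  "wxbzhuqyo" → prefix "wx" already present; 7 new (b, z, h, u, q, y, o)
  "wxwfvzbz" → prefix "wxw" already present; 5 new (f, v, z, b, z)
  "wxwhvyfl" → prefix "wxw" already present; 5 new (h, v, y, f, l)
  "wxjajj" → prefix "wx" already present; 4 new (j, a, j, j)
  "wxbzwzmc" → prefix "wxbz" already present; 4 new (w, z, m, c)
  "ghspnfpyhbc" → 11 new (g, h, s, p, n, f, p, y, h, b, c)
  "wxwboenny" → prefix "wxw" already present; 6 new (b, o, e, n, n, y)
  "gz" → prefix "g" already present; 1 new (z)
  "wxbzwu" → prefix "wxbzw" already present; 1 new (u)
  "wxwhvyflt" → prefix "wxwhvyfl" already present; 1 new (t)
  "wxemlmtu" → prefix "wx" already present; 6 new (e, m, l, m, t, u)
  "wtcdasj" → prefix "w" already present; 6 new (t, c, d, a, s, j)
  "wxbzwzsz" → prefix "wxbzwz" already present; 2 new (s, z)
  "wxhsqaelcgt" → prefix "wxhsqa" already present; 5 new (e, l, c, g, t)
  "wxwboefdb" → prefix "wxwboe" already present; 3 new (f, d, b)
  "wxwhvyflhy" → prefix "wxwhvyfl" already present; 2 new (h, y)
  "wxwboexdo" → prefix "wxwboe" already present; 3 new (x, d, o)
  "wxjsxgzhkw" → prefix "wxj" already present; 7 new (s, x, g, z, h, k, w)
  "wxj" → prefix "wxj" already present; 0 new (none)
Total nodes = 6 + 8 + 7 + 5 + 5 + 4 + 4 + 11 + 6 + 1 + 1 + 1 + 6 + 6 + 2 + 5 + 3 + 2 + 3 + 7 + 0 = 93

93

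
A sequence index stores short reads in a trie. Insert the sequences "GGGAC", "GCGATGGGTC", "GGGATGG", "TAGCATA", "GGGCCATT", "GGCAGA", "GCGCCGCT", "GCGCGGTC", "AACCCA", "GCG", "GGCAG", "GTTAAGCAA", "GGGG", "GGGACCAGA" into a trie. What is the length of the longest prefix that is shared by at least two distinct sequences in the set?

5

Look for the deepest trie node that still has at least two words in its subtree.
"GGCAG" and "GGCAGA" agree on "GGCAG" (5 characters) before diverging; nothing deeper is shared.
Longest shared-prefix length: 5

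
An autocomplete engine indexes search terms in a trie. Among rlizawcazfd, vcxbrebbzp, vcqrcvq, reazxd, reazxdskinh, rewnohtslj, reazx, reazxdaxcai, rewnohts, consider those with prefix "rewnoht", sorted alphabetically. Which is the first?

rewnohts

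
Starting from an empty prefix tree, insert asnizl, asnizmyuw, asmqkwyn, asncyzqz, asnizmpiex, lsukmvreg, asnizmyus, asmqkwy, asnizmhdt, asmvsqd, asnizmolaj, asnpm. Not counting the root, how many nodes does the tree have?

48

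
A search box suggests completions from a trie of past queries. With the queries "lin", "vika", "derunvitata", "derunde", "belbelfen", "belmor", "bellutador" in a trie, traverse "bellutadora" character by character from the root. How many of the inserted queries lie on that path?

1

Check each prefix of "bellutadora" against the stored set — each match is an end-marker on the path.
Prefixes of the query that are stored words: "bellutador"
Count: 1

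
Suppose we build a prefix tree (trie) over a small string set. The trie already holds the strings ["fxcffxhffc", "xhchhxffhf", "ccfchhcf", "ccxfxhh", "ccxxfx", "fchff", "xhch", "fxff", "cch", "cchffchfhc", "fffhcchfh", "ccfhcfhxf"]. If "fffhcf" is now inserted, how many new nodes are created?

The longest prefix of "fffhcf" already in the trie is "fffhc" (length 5).
So 6 − 5 = 1 new nodes.

1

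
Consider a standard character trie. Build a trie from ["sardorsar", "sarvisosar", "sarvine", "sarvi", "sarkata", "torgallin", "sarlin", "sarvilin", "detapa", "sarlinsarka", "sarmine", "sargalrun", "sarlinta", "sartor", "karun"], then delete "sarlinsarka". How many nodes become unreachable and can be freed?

After clearing the end-marker at "sarlinsarka", prune upward until reaching a node still needed by another word.
The suffix "sarka" (5 nodes) is used only by "sarlinsarka"; the node for "sarlin" still has the child "t", so pruning stops there.
Nodes removed: 5

5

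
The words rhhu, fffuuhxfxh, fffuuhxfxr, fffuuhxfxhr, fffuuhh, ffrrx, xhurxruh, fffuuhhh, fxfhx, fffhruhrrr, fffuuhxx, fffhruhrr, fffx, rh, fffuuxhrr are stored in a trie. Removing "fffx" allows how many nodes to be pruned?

1

A node on "fffx"'s path can go only if nothing else ends at it or branches off below it.
The suffix "x" (1 node) is used only by "fffx"; the node for "fff" still has the child "u", so pruning stops there.
Nodes removed: 1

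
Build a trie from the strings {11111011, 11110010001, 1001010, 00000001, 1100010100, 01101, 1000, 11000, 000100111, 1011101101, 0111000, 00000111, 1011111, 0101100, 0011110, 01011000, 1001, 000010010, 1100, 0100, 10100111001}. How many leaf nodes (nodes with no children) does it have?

17

Leaves are exactly the stored words that no other stored word extends.
Those words: "00000001", "00000111", "000010010", "000100111", "0011110", "0100", "01011000", "01101", "0111000", "1000", "1001010", "10100111001", "1011101101", "1011111", "1100010100", "11110010001", "11111011"
Leaf count: 17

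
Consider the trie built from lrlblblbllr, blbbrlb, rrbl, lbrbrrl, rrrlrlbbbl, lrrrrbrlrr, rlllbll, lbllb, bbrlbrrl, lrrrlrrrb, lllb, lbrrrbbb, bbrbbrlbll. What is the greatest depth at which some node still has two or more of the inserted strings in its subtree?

Equivalently: take the maximum, over all pairs, of their longest common prefix length.
"lrrrlrrrb" and "lrrrrbrlrr" agree on "lrrr" (4 characters) before diverging; nothing deeper is shared.
Longest shared-prefix length: 4

4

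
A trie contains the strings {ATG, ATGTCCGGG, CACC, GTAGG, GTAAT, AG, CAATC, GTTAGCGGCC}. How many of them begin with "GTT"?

Walk to "GTT"; the words in its subtree are exactly those with that prefix.
Words under "GTT": GTTAGCGGCC
Count: 1

1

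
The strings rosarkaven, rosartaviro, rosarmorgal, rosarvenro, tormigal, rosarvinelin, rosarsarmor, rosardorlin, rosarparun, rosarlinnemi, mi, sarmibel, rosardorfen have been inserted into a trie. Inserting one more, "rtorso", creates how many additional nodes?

The longest prefix of "rtorso" already in the trie is "r" (length 1).
Each of the 5 remaining characters creates one node.

5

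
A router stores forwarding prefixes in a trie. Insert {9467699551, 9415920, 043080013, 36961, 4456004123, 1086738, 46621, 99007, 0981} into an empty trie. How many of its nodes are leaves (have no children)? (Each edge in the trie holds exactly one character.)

Leaves are exactly the stored words that no other stored word extends.
Those words: "043080013", "0981", "1086738", "36961", "4456004123", "46621", "9415920", "9467699551", "99007"
Leaf count: 9

9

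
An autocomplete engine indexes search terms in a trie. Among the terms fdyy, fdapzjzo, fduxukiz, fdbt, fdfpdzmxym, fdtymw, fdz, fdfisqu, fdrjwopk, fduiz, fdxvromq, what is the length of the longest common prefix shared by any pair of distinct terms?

3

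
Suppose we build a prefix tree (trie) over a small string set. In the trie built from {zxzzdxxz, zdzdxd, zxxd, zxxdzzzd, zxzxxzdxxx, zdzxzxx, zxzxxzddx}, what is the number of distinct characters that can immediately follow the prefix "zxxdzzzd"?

0

The children of the "zxxdzzzd" node are the distinct next characters among strings starting with "zxxdzzzd".
No stored string extends past "zxxdzzzd".
That node has 0 child edges.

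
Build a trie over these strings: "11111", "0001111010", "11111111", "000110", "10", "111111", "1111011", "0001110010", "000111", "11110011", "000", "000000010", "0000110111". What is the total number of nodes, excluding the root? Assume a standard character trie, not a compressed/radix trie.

Insert word by word; a character creates a node only if that edge doesn't already exist:
  "11111" → 5 new (1, 1, 1, 1, 1)
  "0001111010" → 10 new (0, 0, 0, 1, 1, 1, 1, 0, 1, 0)
  "11111111" → prefix "11111" already present; 3 new (1, 1, 1)
  "000110" → prefix "00011" already present; 1 new (0)
  "10" → prefix "1" already present; 1 new (0)
  "111111" → prefix "111111" already present; 0 new (none)
  "1111011" → prefix "1111" already present; 3 new (0, 1, 1)
  "0001110010" → prefix "000111" already present; 4 new (0, 0, 1, 0)
  "000111" → prefix "000111" already present; 0 new (none)
  "11110011" → prefix "11110" already present; 3 new (0, 1, 1)
  "000" → prefix "000" already present; 0 new (none)
  "000000010" → prefix "000" already present; 6 new (0, 0, 0, 0, 1, 0)
  "0000110111" → prefix "0000" already present; 6 new (1, 1, 0, 1, 1, 1)
Total nodes = 5 + 10 + 3 + 1 + 1 + 0 + 3 + 4 + 0 + 3 + 0 + 6 + 6 = 42

42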